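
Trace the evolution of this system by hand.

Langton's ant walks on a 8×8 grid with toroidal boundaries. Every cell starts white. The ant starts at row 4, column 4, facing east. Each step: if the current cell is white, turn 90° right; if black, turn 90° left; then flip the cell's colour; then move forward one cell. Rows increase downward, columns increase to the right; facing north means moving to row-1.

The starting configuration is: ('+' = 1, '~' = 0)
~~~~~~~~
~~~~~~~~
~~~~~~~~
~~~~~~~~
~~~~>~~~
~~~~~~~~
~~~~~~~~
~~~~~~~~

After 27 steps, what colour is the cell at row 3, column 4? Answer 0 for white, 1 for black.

k=0  ~~~~~~~~
~~~~~~~~
~~~~~~~~
~~~~~~~~
~~~~>~~~
~~~~~~~~
~~~~~~~~
~~~~~~~~
k=1  ~~~~~~~~
~~~~~~~~
~~~~~~~~
~~~~~~~~
~~~~+~~~
~~~~v~~~
~~~~~~~~
~~~~~~~~
k=2  ~~~~~~~~
~~~~~~~~
~~~~~~~~
~~~~~~~~
~~~~+~~~
~~~<+~~~
~~~~~~~~
~~~~~~~~
k=3  ~~~~~~~~
~~~~~~~~
~~~~~~~~
~~~~~~~~
~~~^+~~~
~~~++~~~
~~~~~~~~
~~~~~~~~
k=4  ~~~~~~~~
~~~~~~~~
~~~~~~~~
~~~~~~~~
~~~+>~~~
~~~++~~~
~~~~~~~~
~~~~~~~~
k=5  ~~~~~~~~
~~~~~~~~
~~~~~~~~
~~~~^~~~
~~~+~~~~
~~~++~~~
~~~~~~~~
~~~~~~~~
k=6  ~~~~~~~~
~~~~~~~~
~~~~~~~~
~~~~+>~~
~~~+~~~~
~~~++~~~
~~~~~~~~
~~~~~~~~
k=7  ~~~~~~~~
~~~~~~~~
~~~~~~~~
~~~~++~~
~~~+~v~~
~~~++~~~
~~~~~~~~
~~~~~~~~
k=8  ~~~~~~~~
~~~~~~~~
~~~~~~~~
~~~~++~~
~~~+<+~~
~~~++~~~
~~~~~~~~
~~~~~~~~
k=9  ~~~~~~~~
~~~~~~~~
~~~~~~~~
~~~~^+~~
~~~+++~~
~~~++~~~
~~~~~~~~
~~~~~~~~
k=10  ~~~~~~~~
~~~~~~~~
~~~~~~~~
~~~<~+~~
~~~+++~~
~~~++~~~
~~~~~~~~
~~~~~~~~
k=11  ~~~~~~~~
~~~~~~~~
~~~^~~~~
~~~+~+~~
~~~+++~~
~~~++~~~
~~~~~~~~
~~~~~~~~
k=12  ~~~~~~~~
~~~~~~~~
~~~+>~~~
~~~+~+~~
~~~+++~~
~~~++~~~
~~~~~~~~
~~~~~~~~
k=13  ~~~~~~~~
~~~~~~~~
~~~++~~~
~~~+v+~~
~~~+++~~
~~~++~~~
~~~~~~~~
~~~~~~~~
k=14  ~~~~~~~~
~~~~~~~~
~~~++~~~
~~~<++~~
~~~+++~~
~~~++~~~
~~~~~~~~
~~~~~~~~
k=15  ~~~~~~~~
~~~~~~~~
~~~++~~~
~~~~++~~
~~~v++~~
~~~++~~~
~~~~~~~~
~~~~~~~~
k=16  ~~~~~~~~
~~~~~~~~
~~~++~~~
~~~~++~~
~~~~>+~~
~~~++~~~
~~~~~~~~
~~~~~~~~
k=17  ~~~~~~~~
~~~~~~~~
~~~++~~~
~~~~^+~~
~~~~~+~~
~~~++~~~
~~~~~~~~
~~~~~~~~
k=18  ~~~~~~~~
~~~~~~~~
~~~++~~~
~~~<~+~~
~~~~~+~~
~~~++~~~
~~~~~~~~
~~~~~~~~
k=19  ~~~~~~~~
~~~~~~~~
~~~^+~~~
~~~+~+~~
~~~~~+~~
~~~++~~~
~~~~~~~~
~~~~~~~~
k=20  ~~~~~~~~
~~~~~~~~
~~<~+~~~
~~~+~+~~
~~~~~+~~
~~~++~~~
~~~~~~~~
~~~~~~~~
k=21  ~~~~~~~~
~~^~~~~~
~~+~+~~~
~~~+~+~~
~~~~~+~~
~~~++~~~
~~~~~~~~
~~~~~~~~
k=22  ~~~~~~~~
~~+>~~~~
~~+~+~~~
~~~+~+~~
~~~~~+~~
~~~++~~~
~~~~~~~~
~~~~~~~~
k=23  ~~~~~~~~
~~++~~~~
~~+v+~~~
~~~+~+~~
~~~~~+~~
~~~++~~~
~~~~~~~~
~~~~~~~~
k=24  ~~~~~~~~
~~++~~~~
~~<++~~~
~~~+~+~~
~~~~~+~~
~~~++~~~
~~~~~~~~
~~~~~~~~
k=25  ~~~~~~~~
~~++~~~~
~~~++~~~
~~v+~+~~
~~~~~+~~
~~~++~~~
~~~~~~~~
~~~~~~~~
k=26  ~~~~~~~~
~~++~~~~
~~~++~~~
~<++~+~~
~~~~~+~~
~~~++~~~
~~~~~~~~
~~~~~~~~
k=27  ~~~~~~~~
~~++~~~~
~^~++~~~
~+++~+~~
~~~~~+~~
~~~++~~~
~~~~~~~~
~~~~~~~~

0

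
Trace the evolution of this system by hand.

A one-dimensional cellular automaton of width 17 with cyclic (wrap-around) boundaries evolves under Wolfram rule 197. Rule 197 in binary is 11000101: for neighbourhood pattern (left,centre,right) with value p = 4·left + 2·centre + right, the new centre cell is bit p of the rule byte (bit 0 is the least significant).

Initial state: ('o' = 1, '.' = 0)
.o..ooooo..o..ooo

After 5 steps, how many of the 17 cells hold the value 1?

7

[0] .o..ooooo..o..ooo
[1] .o...oooo..o...oo
[2] .o.o..ooo..o.o..o
[3] .o.o...oo..o.o..o
[4] .o.o.o..o..o.o..o
[5] .o.o.o..o..o.o..o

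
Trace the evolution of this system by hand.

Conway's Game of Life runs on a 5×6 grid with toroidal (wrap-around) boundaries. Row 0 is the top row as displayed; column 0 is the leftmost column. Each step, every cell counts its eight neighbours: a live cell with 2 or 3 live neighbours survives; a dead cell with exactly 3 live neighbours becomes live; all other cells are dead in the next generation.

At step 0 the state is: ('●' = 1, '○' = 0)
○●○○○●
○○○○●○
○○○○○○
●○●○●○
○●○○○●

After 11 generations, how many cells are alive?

4

k=0  ○●○○○●
○○○○●○
○○○○○○
●○●○●○
○●○○○●
k=1  ○○○○●●
○○○○○○
○○○●○●
●●○○○●
○●●○●●
k=2  ●○○●●●
○○○○○●
○○○○●●
○●○●○○
○●●●○○
k=3  ●●○●○●
○○○●○○
●○○○●●
●●○●○○
○●○○○●
k=4  ○●○○○●
○●●●○○
●●●●●●
○●●○○○
○○○○○●
k=5  ○●○○●○
○○○○○○
○○○○●●
○○○○○○
○●●○○○
k=6  ○●●○○○
○○○○●●
○○○○○○
○○○○○○
○●●○○○
k=7  ●●●●○○
○○○○○○
○○○○○○
○○○○○○
○●●○○○
k=8  ●○○●○○
○●●○○○
○○○○○○
○○○○○○
●○○●○○
k=9  ●○○●○○
○●●○○○
○○○○○○
○○○○○○
○○○○○○
k=10  ○●●○○○
○●●○○○
○○○○○○
○○○○○○
○○○○○○
k=11  ○●●○○○
○●●○○○
○○○○○○
○○○○○○
○○○○○○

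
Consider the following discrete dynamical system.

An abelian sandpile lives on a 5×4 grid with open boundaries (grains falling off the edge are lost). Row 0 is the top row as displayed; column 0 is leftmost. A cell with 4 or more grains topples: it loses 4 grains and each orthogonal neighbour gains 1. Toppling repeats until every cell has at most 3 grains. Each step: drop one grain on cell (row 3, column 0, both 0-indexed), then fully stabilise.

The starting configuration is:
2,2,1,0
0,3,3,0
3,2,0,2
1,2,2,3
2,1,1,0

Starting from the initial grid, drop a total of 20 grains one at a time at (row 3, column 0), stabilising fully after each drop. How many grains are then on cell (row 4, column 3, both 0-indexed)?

1

[0] 2,2,1,0
0,3,3,0
3,2,0,2
1,2,2,3
2,1,1,0
[1] 2,2,1,0
0,3,3,0
3,2,0,2
2,2,2,3
2,1,1,0
[2] 2,2,1,0
0,3,3,0
3,2,0,2
3,2,2,3
2,1,1,0
[3] 2,2,1,0
1,3,3,0
0,3,0,2
1,3,2,3
3,1,1,0
[4] 2,2,1,0
1,3,3,0
0,3,0,2
2,3,2,3
3,1,1,0
[5] 2,2,1,0
1,3,3,0
0,3,0,2
3,3,2,3
3,1,1,0
[6] 2,3,2,0
2,1,0,1
2,1,2,2
2,1,3,3
0,3,1,0
[7] 2,3,2,0
2,1,0,1
2,1,2,2
3,1,3,3
0,3,1,0
[8] 2,3,2,0
2,1,0,1
3,1,2,2
0,2,3,3
1,3,1,0
[9] 2,3,2,0
2,1,0,1
3,1,2,2
1,2,3,3
1,3,1,0
[10] 2,3,2,0
2,1,0,1
3,1,2,2
2,2,3,3
1,3,1,0
[11] 2,3,2,0
2,1,0,1
3,1,2,2
3,2,3,3
1,3,1,0
[12] 2,3,2,0
3,1,0,1
0,2,2,2
1,3,3,3
2,3,1,0
[13] 2,3,2,0
3,1,0,1
0,2,2,2
2,3,3,3
2,3,1,0
[14] 2,3,2,0
3,1,0,1
0,2,2,2
3,3,3,3
2,3,1,0
[15] 2,3,2,0
3,1,0,1
1,3,3,3
2,2,1,0
0,1,3,1
[16] 2,3,2,0
3,1,0,1
1,3,3,3
3,2,1,0
0,1,3,1
[17] 2,3,2,0
3,1,0,1
2,3,3,3
0,3,1,0
1,1,3,1
[18] 2,3,2,0
3,1,0,1
2,3,3,3
1,3,1,0
1,1,3,1
[19] 2,3,2,0
3,1,0,1
2,3,3,3
2,3,1,0
1,1,3,1
[20] 2,3,2,0
3,1,0,1
2,3,3,3
3,3,1,0
1,1,3,1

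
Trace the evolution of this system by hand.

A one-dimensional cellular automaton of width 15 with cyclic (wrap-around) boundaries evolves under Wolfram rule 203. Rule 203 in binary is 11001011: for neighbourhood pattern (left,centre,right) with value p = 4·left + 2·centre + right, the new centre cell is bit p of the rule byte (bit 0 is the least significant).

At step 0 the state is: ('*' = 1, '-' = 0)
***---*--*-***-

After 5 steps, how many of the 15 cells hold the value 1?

[0] ***---*--*-***-
[1] ***-**--*--***-
[2] ***-**-*--****-
[3] ***-**---*****-
[4] ***-**-*******-
[5] ***-**-*******-

12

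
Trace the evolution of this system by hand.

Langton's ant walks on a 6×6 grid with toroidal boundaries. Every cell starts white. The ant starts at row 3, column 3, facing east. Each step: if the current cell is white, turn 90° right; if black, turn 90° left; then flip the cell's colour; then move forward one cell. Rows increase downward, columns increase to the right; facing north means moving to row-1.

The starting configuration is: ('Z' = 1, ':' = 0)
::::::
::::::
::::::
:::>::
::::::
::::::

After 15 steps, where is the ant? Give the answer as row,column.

t=0: ::::::
::::::
::::::
:::>::
::::::
::::::
t=1: ::::::
::::::
::::::
:::Z::
:::v::
::::::
t=2: ::::::
::::::
::::::
:::Z::
::<Z::
::::::
t=3: ::::::
::::::
::::::
::^Z::
::ZZ::
::::::
t=4: ::::::
::::::
::::::
::Z>::
::ZZ::
::::::
t=5: ::::::
::::::
:::^::
::Z:::
::ZZ::
::::::
t=6: ::::::
::::::
:::Z>:
::Z:::
::ZZ::
::::::
t=7: ::::::
::::::
:::ZZ:
::Z:v:
::ZZ::
::::::
t=8: ::::::
::::::
:::ZZ:
::Z<Z:
::ZZ::
::::::
t=9: ::::::
::::::
:::^Z:
::ZZZ:
::ZZ::
::::::
t=10: ::::::
::::::
::<:Z:
::ZZZ:
::ZZ::
::::::
t=11: ::::::
::^:::
::Z:Z:
::ZZZ:
::ZZ::
::::::
t=12: ::::::
::Z>::
::Z:Z:
::ZZZ:
::ZZ::
::::::
t=13: ::::::
::ZZ::
::ZvZ:
::ZZZ:
::ZZ::
::::::
t=14: ::::::
::ZZ::
::<ZZ:
::ZZZ:
::ZZ::
::::::
t=15: ::::::
::ZZ::
:::ZZ:
::vZZ:
::ZZ::
::::::

3,2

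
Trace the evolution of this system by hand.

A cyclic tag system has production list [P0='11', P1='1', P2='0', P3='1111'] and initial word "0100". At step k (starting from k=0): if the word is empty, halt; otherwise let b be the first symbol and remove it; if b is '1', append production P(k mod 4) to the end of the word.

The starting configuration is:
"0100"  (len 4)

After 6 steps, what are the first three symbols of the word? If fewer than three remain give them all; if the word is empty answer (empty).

k=0  "0100"  (len 4)
k=1  "100"  (len 3)
k=2  "001"  (len 3)
k=3  "01"  (len 2)
k=4  "1"  (len 1)
k=5  "11"  (len 2)
k=6  "11"  (len 2)

11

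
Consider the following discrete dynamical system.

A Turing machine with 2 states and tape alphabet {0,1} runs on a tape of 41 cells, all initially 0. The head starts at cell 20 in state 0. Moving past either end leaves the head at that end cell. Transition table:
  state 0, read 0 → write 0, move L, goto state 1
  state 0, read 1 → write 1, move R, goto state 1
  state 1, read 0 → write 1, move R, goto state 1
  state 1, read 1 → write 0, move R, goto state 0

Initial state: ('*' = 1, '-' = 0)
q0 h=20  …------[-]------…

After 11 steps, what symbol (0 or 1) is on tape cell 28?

1

t=0: q0 h=20  …------[-]------…
t=1: q1 h=19  …------[-]------…
t=2: q1 h=20  …-----*[-]------…
t=3: q1 h=21  …----**[-]------…
t=4: q1 h=22  …---***[-]------…
t=5: q1 h=23  …--****[-]------…
t=6: q1 h=24  …-*****[-]------…
t=7: q1 h=25  …******[-]------…
t=8: q1 h=26  …******[-]------…
t=9: q1 h=27  …******[-]------…
t=10: q1 h=28  …******[-]------…
t=11: q1 h=29  …******[-]------…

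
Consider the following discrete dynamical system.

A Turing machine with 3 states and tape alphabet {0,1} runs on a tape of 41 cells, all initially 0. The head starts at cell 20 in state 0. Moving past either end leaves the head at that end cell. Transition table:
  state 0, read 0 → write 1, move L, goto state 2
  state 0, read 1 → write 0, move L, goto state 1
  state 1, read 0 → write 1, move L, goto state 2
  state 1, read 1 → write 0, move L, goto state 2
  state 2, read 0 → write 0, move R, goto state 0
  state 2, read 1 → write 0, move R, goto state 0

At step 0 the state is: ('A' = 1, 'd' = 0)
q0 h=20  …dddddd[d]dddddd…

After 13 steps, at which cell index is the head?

gen 0: q0 h=20  …dddddd[d]dddddd…
gen 1: q2 h=19  …dddddd[d]Addddd…
gen 2: q0 h=20  …dddddd[A]dddddd…
gen 3: q1 h=19  …dddddd[d]dddddd…
gen 4: q2 h=18  …dddddd[d]Addddd…
gen 5: q0 h=19  …dddddd[A]dddddd…
gen 6: q1 h=18  …dddddd[d]dddddd…
gen 7: q2 h=17  …dddddd[d]Addddd…
gen 8: q0 h=18  …dddddd[A]dddddd…
gen 9: q1 h=17  …dddddd[d]dddddd…
gen 10: q2 h=16  …dddddd[d]Addddd…
gen 11: q0 h=17  …dddddd[A]dddddd…
gen 12: q1 h=16  …dddddd[d]dddddd…
gen 13: q2 h=15  …dddddd[d]Addddd…

15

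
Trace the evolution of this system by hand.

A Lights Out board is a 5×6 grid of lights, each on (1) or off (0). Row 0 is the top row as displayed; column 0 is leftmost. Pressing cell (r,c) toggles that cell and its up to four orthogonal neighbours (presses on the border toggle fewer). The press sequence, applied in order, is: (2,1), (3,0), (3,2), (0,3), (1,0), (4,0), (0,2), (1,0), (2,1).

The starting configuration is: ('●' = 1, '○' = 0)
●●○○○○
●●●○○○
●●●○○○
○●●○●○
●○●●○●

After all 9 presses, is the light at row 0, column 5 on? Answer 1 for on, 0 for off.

k=0  ●●○○○○
●●●○○○
●●●○○○
○●●○●○
●○●●○●
k=1  ●●○○○○
●○●○○○
○○○○○○
○○●○●○
●○●●○●
k=2  ●●○○○○
●○●○○○
●○○○○○
●●●○●○
○○●●○●
k=3  ●●○○○○
●○●○○○
●○●○○○
●○○●●○
○○○●○●
k=4  ●●●●●○
●○●●○○
●○●○○○
●○○●●○
○○○●○●
k=5  ○●●●●○
○●●●○○
○○●○○○
●○○●●○
○○○●○●
k=6  ○●●●●○
○●●●○○
○○●○○○
○○○●●○
●●○●○●
k=7  ○○○○●○
○●○●○○
○○●○○○
○○○●●○
●●○●○●
k=8  ●○○○●○
●○○●○○
●○●○○○
○○○●●○
●●○●○●
k=9  ●○○○●○
●●○●○○
○●○○○○
○●○●●○
●●○●○●

0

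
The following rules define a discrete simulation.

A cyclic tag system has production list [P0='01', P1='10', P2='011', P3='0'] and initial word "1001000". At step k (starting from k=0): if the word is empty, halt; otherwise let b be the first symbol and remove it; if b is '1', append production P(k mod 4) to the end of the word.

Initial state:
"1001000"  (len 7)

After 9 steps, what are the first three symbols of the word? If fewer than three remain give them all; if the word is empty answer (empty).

001

k=0  "1001000"  (len 7)
k=1  "00100001"  (len 8)
k=2  "0100001"  (len 7)
k=3  "100001"  (len 6)
k=4  "000010"  (len 6)
k=5  "00010"  (len 5)
k=6  "0010"  (len 4)
k=7  "010"  (len 3)
k=8  "10"  (len 2)
k=9  "001"  (len 3)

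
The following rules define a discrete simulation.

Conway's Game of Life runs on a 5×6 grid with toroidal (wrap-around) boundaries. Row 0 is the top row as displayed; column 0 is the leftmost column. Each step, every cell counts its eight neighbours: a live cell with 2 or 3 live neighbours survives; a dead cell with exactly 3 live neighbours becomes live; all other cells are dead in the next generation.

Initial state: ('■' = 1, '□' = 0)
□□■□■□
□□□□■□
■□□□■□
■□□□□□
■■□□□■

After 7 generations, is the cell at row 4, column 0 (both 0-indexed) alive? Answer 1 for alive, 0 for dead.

[0] □□■□■□
□□□□■□
■□□□■□
■□□□□□
■■□□□■
[1] ■■□■■□
□□□□■□
□□□□□□
□□□□□□
■■□□□■
[2] □■■■■□
□□□■■■
□□□□□□
■□□□□□
□■■□■■
[3] □■□□□□
□□□□□■
□□□□■■
■■□□□■
□□□□■■
[4] ■□□□■■
■□□□■■
□□□□■□
□□□□□□
□■□□■■
[5] □■□■□□
■□□■□□
□□□□■□
□□□□■■
□□□□■□
[6] □□■■■□
□□■■■□
□□□■■□
□□□■■■
□□□■■■
[7] □□□□□□
□□□□□■
□□□□□□
□□■□□□
□□□□□□

0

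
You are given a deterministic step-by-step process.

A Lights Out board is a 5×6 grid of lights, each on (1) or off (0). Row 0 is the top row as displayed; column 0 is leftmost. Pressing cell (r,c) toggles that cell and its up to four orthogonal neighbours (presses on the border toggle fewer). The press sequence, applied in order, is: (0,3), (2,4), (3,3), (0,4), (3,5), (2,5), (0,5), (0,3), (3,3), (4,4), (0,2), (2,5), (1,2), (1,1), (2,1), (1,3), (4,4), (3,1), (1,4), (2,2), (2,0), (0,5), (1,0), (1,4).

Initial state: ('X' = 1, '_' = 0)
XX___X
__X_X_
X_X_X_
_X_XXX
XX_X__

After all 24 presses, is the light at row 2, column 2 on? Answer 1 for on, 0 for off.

0

step 0: XX___X
__X_X_
X_X_X_
_X_XXX
XX_X__
step 1: XXXXXX
__XXX_
X_X_X_
_X_XXX
XX_X__
step 2: XXXXXX
__XX__
X_XX_X
_X_X_X
XX_X__
step 3: XXXXXX
__XX__
X_X__X
_XX_XX
XX____
step 4: XXX___
__XXX_
X_X__X
_XX_XX
XX____
step 5: XXX___
__XXX_
X_X___
_XX___
XX___X
step 6: XXX___
__XXXX
X_X_XX
_XX__X
XX___X
step 7: XXX_XX
__XXX_
X_X_XX
_XX__X
XX___X
step 8: XX_X_X
__X_X_
X_X_XX
_XX__X
XX___X
step 9: XX_X_X
__X_X_
X_XXXX
_X_XXX
XX_X_X
step 10: XX_X_X
__X_X_
X_XXXX
_X_X_X
XX__X_
step 11: X_X__X
____X_
X_XXXX
_X_X_X
XX__X_
step 12: X_X__X
____XX
X_XX__
_X_X__
XX__X_
step 13: X____X
_XXXXX
X__X__
_X_X__
XX__X_
step 14: XX___X
X__XXX
XX_X__
_X_X__
XX__X_
step 15: XX___X
XX_XXX
__XX__
___X__
XX__X_
step 16: XX_X_X
XXX__X
__X___
___X__
XX__X_
step 17: XX_X_X
XXX__X
__X___
___XX_
XX_X_X
step 18: XX_X_X
XXX__X
_XX___
XXXXX_
X__X_X
step 19: XX_XXX
XXXXX_
_XX_X_
XXXXX_
X__X_X
step 20: XX_XXX
XX_XX_
___XX_
XX_XX_
X__X_X
step 21: XX_XXX
_X_XX_
XX_XX_
_X_XX_
X__X_X
step 22: XX_X__
_X_XXX
XX_XX_
_X_XX_
X__X_X
step 23: _X_X__
X__XXX
_X_XX_
_X_XX_
X__X_X
step 24: _X_XX_
X_____
_X_X__
_X_XX_
X__X_X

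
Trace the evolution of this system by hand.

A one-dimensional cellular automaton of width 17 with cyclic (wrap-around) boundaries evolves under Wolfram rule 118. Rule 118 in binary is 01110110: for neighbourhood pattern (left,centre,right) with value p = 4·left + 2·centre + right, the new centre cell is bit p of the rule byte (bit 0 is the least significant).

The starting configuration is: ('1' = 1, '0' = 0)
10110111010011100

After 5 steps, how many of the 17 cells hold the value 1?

6

0) 10110111010011100
1) 11011001111100111
2) 01101110000111000
3) 10110011001001100
4) 11011101111110111
5) 01100110000011000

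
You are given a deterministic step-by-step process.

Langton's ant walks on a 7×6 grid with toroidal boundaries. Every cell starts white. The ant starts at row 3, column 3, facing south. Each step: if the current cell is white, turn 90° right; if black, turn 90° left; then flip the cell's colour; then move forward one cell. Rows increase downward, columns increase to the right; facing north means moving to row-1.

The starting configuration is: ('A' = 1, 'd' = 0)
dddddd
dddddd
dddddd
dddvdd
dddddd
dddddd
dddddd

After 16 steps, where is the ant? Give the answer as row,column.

t=0: dddddd
dddddd
dddddd
dddvdd
dddddd
dddddd
dddddd
t=1: dddddd
dddddd
dddddd
dd<Add
dddddd
dddddd
dddddd
t=2: dddddd
dddddd
dd^ddd
ddAAdd
dddddd
dddddd
dddddd
t=3: dddddd
dddddd
ddA>dd
ddAAdd
dddddd
dddddd
dddddd
t=4: dddddd
dddddd
ddAAdd
ddAvdd
dddddd
dddddd
dddddd
t=5: dddddd
dddddd
ddAAdd
ddAd>d
dddddd
dddddd
dddddd
t=6: dddddd
dddddd
ddAAdd
ddAdAd
ddddvd
dddddd
dddddd
t=7: dddddd
dddddd
ddAAdd
ddAdAd
ddd<Ad
dddddd
dddddd
t=8: dddddd
dddddd
ddAAdd
ddA^Ad
dddAAd
dddddd
dddddd
t=9: dddddd
dddddd
ddAAdd
ddAA>d
dddAAd
dddddd
dddddd
t=10: dddddd
dddddd
ddAA^d
ddAAdd
dddAAd
dddddd
dddddd
t=11: dddddd
dddddd
ddAAA>
ddAAdd
dddAAd
dddddd
dddddd
t=12: dddddd
dddddd
ddAAAA
ddAAdv
dddAAd
dddddd
dddddd
t=13: dddddd
dddddd
ddAAAA
ddAA<A
dddAAd
dddddd
dddddd
t=14: dddddd
dddddd
ddAA^A
ddAAAA
dddAAd
dddddd
dddddd
t=15: dddddd
dddddd
ddA<dA
ddAAAA
dddAAd
dddddd
dddddd
t=16: dddddd
dddddd
ddAddA
ddAvAA
dddAAd
dddddd
dddddd

3,3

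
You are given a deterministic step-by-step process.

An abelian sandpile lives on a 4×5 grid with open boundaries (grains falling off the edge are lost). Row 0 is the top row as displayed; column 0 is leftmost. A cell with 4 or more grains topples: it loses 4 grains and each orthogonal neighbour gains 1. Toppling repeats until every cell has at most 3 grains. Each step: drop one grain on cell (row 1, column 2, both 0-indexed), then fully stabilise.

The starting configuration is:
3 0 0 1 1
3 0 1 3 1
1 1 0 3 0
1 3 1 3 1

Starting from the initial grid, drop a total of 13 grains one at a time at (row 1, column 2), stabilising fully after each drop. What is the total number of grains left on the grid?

gen 0: 3 0 0 1 1
3 0 1 3 1
1 1 0 3 0
1 3 1 3 1
gen 1: 3 0 0 1 1
3 0 2 3 1
1 1 0 3 0
1 3 1 3 1
gen 2: 3 0 0 1 1
3 0 3 3 1
1 1 0 3 0
1 3 1 3 1
gen 3: 3 0 1 2 1
3 1 1 1 2
1 1 2 1 1
1 3 2 0 2
gen 4: 3 0 1 2 1
3 1 2 1 2
1 1 2 1 1
1 3 2 0 2
gen 5: 3 0 1 2 1
3 1 3 1 2
1 1 2 1 1
1 3 2 0 2
gen 6: 3 0 2 2 1
3 2 0 2 2
1 1 3 1 1
1 3 2 0 2
gen 7: 3 0 2 2 1
3 2 1 2 2
1 1 3 1 1
1 3 2 0 2
gen 8: 3 0 2 2 1
3 2 2 2 2
1 1 3 1 1
1 3 2 0 2
gen 9: 3 0 2 2 1
3 2 3 2 2
1 1 3 1 1
1 3 2 0 2
gen 10: 3 0 3 2 1
3 3 1 3 2
1 2 0 2 1
1 3 3 0 2
gen 11: 3 0 3 2 1
3 3 2 3 2
1 2 0 2 1
1 3 3 0 2
gen 12: 3 0 3 2 1
3 3 3 3 2
1 2 0 2 1
1 3 3 0 2
gen 13: 0 3 1 0 2
1 1 3 1 3
2 3 1 3 1
1 3 3 0 2

34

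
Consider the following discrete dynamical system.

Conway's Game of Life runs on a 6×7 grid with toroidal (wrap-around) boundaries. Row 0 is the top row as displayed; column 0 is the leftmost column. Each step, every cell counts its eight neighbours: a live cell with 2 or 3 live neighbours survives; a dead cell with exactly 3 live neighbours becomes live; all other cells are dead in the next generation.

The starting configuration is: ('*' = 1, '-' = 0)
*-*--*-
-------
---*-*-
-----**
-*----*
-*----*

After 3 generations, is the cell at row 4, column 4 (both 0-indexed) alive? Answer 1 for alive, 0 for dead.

k=0  *-*--*-
-------
---*-*-
-----**
-*----*
-*----*
k=1  **----*
----*-*
----***
*---***
------*
-**--**
k=2  -**----
----*--
---*---
*---*--
-*--*--
-**--*-
k=3  -***---
--**---
---**--
---**--
******-
*--*---

1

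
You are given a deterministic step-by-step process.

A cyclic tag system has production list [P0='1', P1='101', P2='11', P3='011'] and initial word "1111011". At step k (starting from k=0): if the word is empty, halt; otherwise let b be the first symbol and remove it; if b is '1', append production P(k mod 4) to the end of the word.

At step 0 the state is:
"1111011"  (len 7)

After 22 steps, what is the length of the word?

21

gen 0: "1111011"  (len 7)
gen 1: "1110111"  (len 7)
gen 2: "110111101"  (len 9)
gen 3: "1011110111"  (len 10)
gen 4: "011110111011"  (len 12)
gen 5: "11110111011"  (len 11)
gen 6: "1110111011101"  (len 13)
gen 7: "11011101110111"  (len 14)
gen 8: "1011101110111011"  (len 16)
gen 9: "0111011101110111"  (len 16)
gen 10: "111011101110111"  (len 15)
gen 11: "1101110111011111"  (len 16)
gen 12: "101110111011111011"  (len 18)
gen 13: "011101110111110111"  (len 18)
gen 14: "11101110111110111"  (len 17)
gen 15: "110111011111011111"  (len 18)
gen 16: "10111011111011111011"  (len 20)
gen 17: "01110111110111110111"  (len 20)
gen 18: "1110111110111110111"  (len 19)
gen 19: "11011111011111011111"  (len 20)
gen 20: "1011111011111011111011"  (len 22)
gen 21: "0111110111110111110111"  (len 22)
gen 22: "111110111110111110111"  (len 21)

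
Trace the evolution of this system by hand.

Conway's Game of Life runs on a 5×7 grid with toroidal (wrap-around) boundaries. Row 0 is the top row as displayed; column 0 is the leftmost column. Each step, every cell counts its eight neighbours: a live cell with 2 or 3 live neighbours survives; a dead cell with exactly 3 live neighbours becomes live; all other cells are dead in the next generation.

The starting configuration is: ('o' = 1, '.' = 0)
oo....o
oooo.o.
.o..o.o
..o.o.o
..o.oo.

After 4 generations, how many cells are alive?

15

0) oo....o
oooo.o.
.o..o.o
..o.o.o
..o.oo.
1) .......
...ooo.
....o.o
ooo.o.o
..o.o..
2) .....o.
...ooo.
.oo...o
ooo.o.o
o.o..o.
3) ...o.o.
..ooooo
......o
.......
o.oooo.
4) .o.....
..oo..o
...oo.o
...oooo
..oo.oo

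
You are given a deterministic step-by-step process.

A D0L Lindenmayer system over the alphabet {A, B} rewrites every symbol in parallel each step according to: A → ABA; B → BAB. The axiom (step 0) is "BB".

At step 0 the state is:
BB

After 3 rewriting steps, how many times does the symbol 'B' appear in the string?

28

t=0: BB
t=1: BABBAB
t=2: BABABABABBABABABAB
t=3: BABABABABABABABABABABABABABBABABABABABABABABABABABABAB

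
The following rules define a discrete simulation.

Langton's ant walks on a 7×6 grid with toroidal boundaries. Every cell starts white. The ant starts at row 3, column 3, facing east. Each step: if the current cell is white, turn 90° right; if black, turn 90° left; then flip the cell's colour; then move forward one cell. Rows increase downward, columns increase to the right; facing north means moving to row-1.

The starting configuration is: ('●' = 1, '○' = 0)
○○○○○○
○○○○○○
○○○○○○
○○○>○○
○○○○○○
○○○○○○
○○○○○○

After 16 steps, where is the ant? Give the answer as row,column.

3,3

[0] ○○○○○○
○○○○○○
○○○○○○
○○○>○○
○○○○○○
○○○○○○
○○○○○○
[1] ○○○○○○
○○○○○○
○○○○○○
○○○●○○
○○○v○○
○○○○○○
○○○○○○
[2] ○○○○○○
○○○○○○
○○○○○○
○○○●○○
○○<●○○
○○○○○○
○○○○○○
[3] ○○○○○○
○○○○○○
○○○○○○
○○^●○○
○○●●○○
○○○○○○
○○○○○○
[4] ○○○○○○
○○○○○○
○○○○○○
○○●>○○
○○●●○○
○○○○○○
○○○○○○
[5] ○○○○○○
○○○○○○
○○○^○○
○○●○○○
○○●●○○
○○○○○○
○○○○○○
[6] ○○○○○○
○○○○○○
○○○●>○
○○●○○○
○○●●○○
○○○○○○
○○○○○○
[7] ○○○○○○
○○○○○○
○○○●●○
○○●○v○
○○●●○○
○○○○○○
○○○○○○
[8] ○○○○○○
○○○○○○
○○○●●○
○○●<●○
○○●●○○
○○○○○○
○○○○○○
[9] ○○○○○○
○○○○○○
○○○^●○
○○●●●○
○○●●○○
○○○○○○
○○○○○○
[10] ○○○○○○
○○○○○○
○○<○●○
○○●●●○
○○●●○○
○○○○○○
○○○○○○
[11] ○○○○○○
○○^○○○
○○●○●○
○○●●●○
○○●●○○
○○○○○○
○○○○○○
[12] ○○○○○○
○○●>○○
○○●○●○
○○●●●○
○○●●○○
○○○○○○
○○○○○○
[13] ○○○○○○
○○●●○○
○○●v●○
○○●●●○
○○●●○○
○○○○○○
○○○○○○
[14] ○○○○○○
○○●●○○
○○<●●○
○○●●●○
○○●●○○
○○○○○○
○○○○○○
[15] ○○○○○○
○○●●○○
○○○●●○
○○v●●○
○○●●○○
○○○○○○
○○○○○○
[16] ○○○○○○
○○●●○○
○○○●●○
○○○>●○
○○●●○○
○○○○○○
○○○○○○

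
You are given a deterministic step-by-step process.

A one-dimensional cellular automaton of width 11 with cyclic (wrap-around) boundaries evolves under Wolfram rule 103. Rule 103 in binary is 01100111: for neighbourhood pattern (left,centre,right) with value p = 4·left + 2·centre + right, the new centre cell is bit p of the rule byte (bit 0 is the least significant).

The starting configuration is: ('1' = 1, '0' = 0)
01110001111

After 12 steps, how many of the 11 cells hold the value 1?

step 0: 01110001111
step 1: 10010110001
step 2: 10111010110
step 3: 11001111011
step 4: 01010001100
step 5: 11110110101
step 6: 00011011110
step 7: 11101100010
step 8: 00110101111
step 9: 01011110001
step 10: 11100010111
step 11: 00101111000
step 12: 11110001011

7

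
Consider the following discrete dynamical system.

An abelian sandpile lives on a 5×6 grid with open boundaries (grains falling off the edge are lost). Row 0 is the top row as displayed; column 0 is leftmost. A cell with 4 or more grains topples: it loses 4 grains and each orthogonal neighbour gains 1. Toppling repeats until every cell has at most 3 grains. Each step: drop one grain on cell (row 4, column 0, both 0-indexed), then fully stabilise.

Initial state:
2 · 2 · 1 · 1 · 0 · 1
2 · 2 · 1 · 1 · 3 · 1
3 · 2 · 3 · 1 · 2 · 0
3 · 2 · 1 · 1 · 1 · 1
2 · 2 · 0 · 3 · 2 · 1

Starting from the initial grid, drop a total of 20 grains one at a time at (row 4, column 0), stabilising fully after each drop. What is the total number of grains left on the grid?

k=0  2 · 2 · 1 · 1 · 0 · 1
2 · 2 · 1 · 1 · 3 · 1
3 · 2 · 3 · 1 · 2 · 0
3 · 2 · 1 · 1 · 1 · 1
2 · 2 · 0 · 3 · 2 · 1
k=1  2 · 2 · 1 · 1 · 0 · 1
2 · 2 · 1 · 1 · 3 · 1
3 · 2 · 3 · 1 · 2 · 0
3 · 2 · 1 · 1 · 1 · 1
3 · 2 · 0 · 3 · 2 · 1
k=2  2 · 2 · 1 · 1 · 0 · 1
3 · 2 · 1 · 1 · 3 · 1
0 · 3 · 3 · 1 · 2 · 0
1 · 3 · 1 · 1 · 1 · 1
1 · 3 · 0 · 3 · 2 · 1
k=3  2 · 2 · 1 · 1 · 0 · 1
3 · 2 · 1 · 1 · 3 · 1
0 · 3 · 3 · 1 · 2 · 0
1 · 3 · 1 · 1 · 1 · 1
2 · 3 · 0 · 3 · 2 · 1
k=4  2 · 2 · 1 · 1 · 0 · 1
3 · 2 · 1 · 1 · 3 · 1
0 · 3 · 3 · 1 · 2 · 0
1 · 3 · 1 · 1 · 1 · 1
3 · 3 · 0 · 3 · 2 · 1
k=5  2 · 2 · 1 · 1 · 0 · 1
3 · 3 · 2 · 1 · 3 · 1
1 · 1 · 0 · 2 · 2 · 0
3 · 1 · 3 · 1 · 1 · 1
1 · 1 · 1 · 3 · 2 · 1
k=6  2 · 2 · 1 · 1 · 0 · 1
3 · 3 · 2 · 1 · 3 · 1
1 · 1 · 0 · 2 · 2 · 0
3 · 1 · 3 · 1 · 1 · 1
2 · 1 · 1 · 3 · 2 · 1
k=7  2 · 2 · 1 · 1 · 0 · 1
3 · 3 · 2 · 1 · 3 · 1
1 · 1 · 0 · 2 · 2 · 0
3 · 1 · 3 · 1 · 1 · 1
3 · 1 · 1 · 3 · 2 · 1
k=8  2 · 2 · 1 · 1 · 0 · 1
3 · 3 · 2 · 1 · 3 · 1
2 · 1 · 0 · 2 · 2 · 0
0 · 2 · 3 · 1 · 1 · 1
1 · 2 · 1 · 3 · 2 · 1
k=9  2 · 2 · 1 · 1 · 0 · 1
3 · 3 · 2 · 1 · 3 · 1
2 · 1 · 0 · 2 · 2 · 0
0 · 2 · 3 · 1 · 1 · 1
2 · 2 · 1 · 3 · 2 · 1
k=10  2 · 2 · 1 · 1 · 0 · 1
3 · 3 · 2 · 1 · 3 · 1
2 · 1 · 0 · 2 · 2 · 0
0 · 2 · 3 · 1 · 1 · 1
3 · 2 · 1 · 3 · 2 · 1
k=11  2 · 2 · 1 · 1 · 0 · 1
3 · 3 · 2 · 1 · 3 · 1
2 · 1 · 0 · 2 · 2 · 0
1 · 2 · 3 · 1 · 1 · 1
0 · 3 · 1 · 3 · 2 · 1
k=12  2 · 2 · 1 · 1 · 0 · 1
3 · 3 · 2 · 1 · 3 · 1
2 · 1 · 0 · 2 · 2 · 0
1 · 2 · 3 · 1 · 1 · 1
1 · 3 · 1 · 3 · 2 · 1
k=13  2 · 2 · 1 · 1 · 0 · 1
3 · 3 · 2 · 1 · 3 · 1
2 · 1 · 0 · 2 · 2 · 0
1 · 2 · 3 · 1 · 1 · 1
2 · 3 · 1 · 3 · 2 · 1
k=14  2 · 2 · 1 · 1 · 0 · 1
3 · 3 · 2 · 1 · 3 · 1
2 · 1 · 0 · 2 · 2 · 0
1 · 2 · 3 · 1 · 1 · 1
3 · 3 · 1 · 3 · 2 · 1
k=15  2 · 2 · 1 · 1 · 0 · 1
3 · 3 · 2 · 1 · 3 · 1
2 · 1 · 0 · 2 · 2 · 0
2 · 3 · 3 · 1 · 1 · 1
1 · 0 · 2 · 3 · 2 · 1
k=16  2 · 2 · 1 · 1 · 0 · 1
3 · 3 · 2 · 1 · 3 · 1
2 · 1 · 0 · 2 · 2 · 0
2 · 3 · 3 · 1 · 1 · 1
2 · 0 · 2 · 3 · 2 · 1
k=17  2 · 2 · 1 · 1 · 0 · 1
3 · 3 · 2 · 1 · 3 · 1
2 · 1 · 0 · 2 · 2 · 0
2 · 3 · 3 · 1 · 1 · 1
3 · 0 · 2 · 3 · 2 · 1
k=18  2 · 2 · 1 · 1 · 0 · 1
3 · 3 · 2 · 1 · 3 · 1
2 · 1 · 0 · 2 · 2 · 0
3 · 3 · 3 · 1 · 1 · 1
0 · 1 · 2 · 3 · 2 · 1
k=19  2 · 2 · 1 · 1 · 0 · 1
3 · 3 · 2 · 1 · 3 · 1
2 · 1 · 0 · 2 · 2 · 0
3 · 3 · 3 · 1 · 1 · 1
1 · 1 · 2 · 3 · 2 · 1
k=20  2 · 2 · 1 · 1 · 0 · 1
3 · 3 · 2 · 1 · 3 · 1
2 · 1 · 0 · 2 · 2 · 0
3 · 3 · 3 · 1 · 1 · 1
2 · 1 · 2 · 3 · 2 · 1

50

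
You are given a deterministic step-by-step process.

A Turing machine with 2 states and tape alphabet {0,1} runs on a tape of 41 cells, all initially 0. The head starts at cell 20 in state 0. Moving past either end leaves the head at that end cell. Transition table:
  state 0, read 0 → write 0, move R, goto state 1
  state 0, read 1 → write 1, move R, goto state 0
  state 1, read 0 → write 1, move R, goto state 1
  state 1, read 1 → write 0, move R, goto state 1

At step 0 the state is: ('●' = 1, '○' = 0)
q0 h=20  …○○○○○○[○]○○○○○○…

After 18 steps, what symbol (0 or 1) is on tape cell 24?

1

gen 0: q0 h=20  …○○○○○○[○]○○○○○○…
gen 1: q1 h=21  …○○○○○○[○]○○○○○○…
gen 2: q1 h=22  …○○○○○●[○]○○○○○○…
gen 3: q1 h=23  …○○○○●●[○]○○○○○○…
gen 4: q1 h=24  …○○○●●●[○]○○○○○○…
gen 5: q1 h=25  …○○●●●●[○]○○○○○○…
gen 6: q1 h=26  …○●●●●●[○]○○○○○○…
gen 7: q1 h=27  …●●●●●●[○]○○○○○○…
gen 8: q1 h=28  …●●●●●●[○]○○○○○○…
gen 9: q1 h=29  …●●●●●●[○]○○○○○○…
gen 10: q1 h=30  …●●●●●●[○]○○○○○○…
gen 11: q1 h=31  …●●●●●●[○]○○○○○○…
gen 12: q1 h=32  …●●●●●●[○]○○○○○○…
gen 13: q1 h=33  …●●●●●●[○]○○○○○○…
gen 14: q1 h=34  …●●●●●●[○]○○○○○○|
gen 15: q1 h=35  …●●●●●●[○]○○○○○|
gen 16: q1 h=36  …●●●●●●[○]○○○○|
gen 17: q1 h=37  …●●●●●●[○]○○○|
gen 18: q1 h=38  …●●●●●●[○]○○|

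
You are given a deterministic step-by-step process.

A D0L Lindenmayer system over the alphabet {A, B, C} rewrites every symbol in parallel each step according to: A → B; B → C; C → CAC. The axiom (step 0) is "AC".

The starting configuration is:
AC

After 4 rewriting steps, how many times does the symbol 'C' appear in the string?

24

t=0: AC
t=1: BCAC
t=2: CCACBCAC
t=3: CACCACBCACCCACBCAC
t=4: CACBCACCACBCACCCACBCACCACCACBCACCCACBCAC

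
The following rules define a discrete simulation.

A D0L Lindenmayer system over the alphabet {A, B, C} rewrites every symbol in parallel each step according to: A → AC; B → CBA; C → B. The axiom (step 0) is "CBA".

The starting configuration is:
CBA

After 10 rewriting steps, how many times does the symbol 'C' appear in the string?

step 0: CBA
step 1: BCBAAC
step 2: CBABCBAACACB
step 3: BCBAACCBABCBAACACBACBCBA
step 4: CBABCBAACACBBCBAACCBABCBAACACBACBCBAACBCBABCBAAC
step 5: BCBAACCBABCBAACACBACBCBACBABCBAACACBBCBAACCBABCBAACACBACBCBAACBCBABCBAACACBCBABCBAACCBABCBAACACB
step 6: CBABCBAACACBBCBAACCBABCBAACACBACBCBAACBCBABCBAACBCBAACCBAB…ABCBAACACBACBCBABCBAACCBABCBAACACBBCBAACCBABCBAACACBACBCBA  (len 192)
step 7: BCBAACCBABCBAACACBACBCBACBABCBAACACBBCBAACCBABCBAACACBACBC…CACBACBCBACBABCBAACACBBCBAACCBABCBAACACBACBCBAACBCBABCBAAC  (len 384)
step 8: CBABCBAACACBBCBAACCBABCBAACACBACBCBAACBCBABCBAACBCBAACCBAB…BAACCBABCBAACACBACBCBAACBCBABCBAACACBCBABCBAACCBABCBAACACB  (len 768)
step 9: BCBAACCBABCBAACACBACBCBACBABCBAACACBBCBAACCBABCBAACACBACBC…ABCBAACACBACBCBABCBAACCBABCBAACACBBCBAACCBABCBAACACBACBCBA  (len 1536)
step 10: CBABCBAACACBBCBAACCBABCBAACACBACBCBAACBCBABCBAACBCBAACCBAB…CACBACBCBACBABCBAACACBBCBAACCBABCBAACACBACBCBAACBCBABCBAAC  (len 3072)

1024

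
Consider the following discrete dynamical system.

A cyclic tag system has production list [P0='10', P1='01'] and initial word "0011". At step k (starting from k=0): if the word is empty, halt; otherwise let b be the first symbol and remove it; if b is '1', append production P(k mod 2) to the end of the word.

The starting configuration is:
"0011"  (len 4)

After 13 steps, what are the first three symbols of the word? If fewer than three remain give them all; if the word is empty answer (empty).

001

gen 0: "0011"  (len 4)
gen 1: "011"  (len 3)
gen 2: "11"  (len 2)
gen 3: "110"  (len 3)
gen 4: "1001"  (len 4)
gen 5: "00110"  (len 5)
gen 6: "0110"  (len 4)
gen 7: "110"  (len 3)
gen 8: "1001"  (len 4)
gen 9: "00110"  (len 5)
gen 10: "0110"  (len 4)
gen 11: "110"  (len 3)
gen 12: "1001"  (len 4)
gen 13: "00110"  (len 5)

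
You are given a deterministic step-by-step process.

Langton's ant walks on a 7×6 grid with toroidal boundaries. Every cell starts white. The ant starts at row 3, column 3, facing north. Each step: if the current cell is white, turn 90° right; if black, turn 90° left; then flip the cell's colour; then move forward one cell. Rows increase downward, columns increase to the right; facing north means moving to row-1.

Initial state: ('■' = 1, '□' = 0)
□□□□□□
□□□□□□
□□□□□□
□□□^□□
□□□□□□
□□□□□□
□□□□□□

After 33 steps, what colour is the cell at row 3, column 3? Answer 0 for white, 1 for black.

0

[0] □□□□□□
□□□□□□
□□□□□□
□□□^□□
□□□□□□
□□□□□□
□□□□□□
[1] □□□□□□
□□□□□□
□□□□□□
□□□■>□
□□□□□□
□□□□□□
□□□□□□
[2] □□□□□□
□□□□□□
□□□□□□
□□□■■□
□□□□v□
□□□□□□
□□□□□□
[3] □□□□□□
□□□□□□
□□□□□□
□□□■■□
□□□<■□
□□□□□□
□□□□□□
[4] □□□□□□
□□□□□□
□□□□□□
□□□^■□
□□□■■□
□□□□□□
□□□□□□
[5] □□□□□□
□□□□□□
□□□□□□
□□<□■□
□□□■■□
□□□□□□
□□□□□□
[6] □□□□□□
□□□□□□
□□^□□□
□□■□■□
□□□■■□
□□□□□□
□□□□□□
[7] □□□□□□
□□□□□□
□□■>□□
□□■□■□
□□□■■□
□□□□□□
□□□□□□
[8] □□□□□□
□□□□□□
□□■■□□
□□■v■□
□□□■■□
□□□□□□
□□□□□□
[9] □□□□□□
□□□□□□
□□■■□□
□□<■■□
□□□■■□
□□□□□□
□□□□□□
[10] □□□□□□
□□□□□□
□□■■□□
□□□■■□
□□v■■□
□□□□□□
□□□□□□
[11] □□□□□□
□□□□□□
□□■■□□
□□□■■□
□<■■■□
□□□□□□
□□□□□□
[12] □□□□□□
□□□□□□
□□■■□□
□^□■■□
□■■■■□
□□□□□□
□□□□□□
[13] □□□□□□
□□□□□□
□□■■□□
□■>■■□
□■■■■□
□□□□□□
□□□□□□
[14] □□□□□□
□□□□□□
□□■■□□
□■■■■□
□■v■■□
□□□□□□
□□□□□□
[15] □□□□□□
□□□□□□
□□■■□□
□■■■■□
□■□>■□
□□□□□□
□□□□□□
[16] □□□□□□
□□□□□□
□□■■□□
□■■^■□
□■□□■□
□□□□□□
□□□□□□
[17] □□□□□□
□□□□□□
□□■■□□
□■<□■□
□■□□■□
□□□□□□
□□□□□□
[18] □□□□□□
□□□□□□
□□■■□□
□■□□■□
□■v□■□
□□□□□□
□□□□□□
[19] □□□□□□
□□□□□□
□□■■□□
□■□□■□
□<■□■□
□□□□□□
□□□□□□
[20] □□□□□□
□□□□□□
□□■■□□
□■□□■□
□□■□■□
□v□□□□
□□□□□□
[21] □□□□□□
□□□□□□
□□■■□□
□■□□■□
□□■□■□
<■□□□□
□□□□□□
[22] □□□□□□
□□□□□□
□□■■□□
□■□□■□
^□■□■□
■■□□□□
□□□□□□
[23] □□□□□□
□□□□□□
□□■■□□
□■□□■□
■>■□■□
■■□□□□
□□□□□□
[24] □□□□□□
□□□□□□
□□■■□□
□■□□■□
■■■□■□
■v□□□□
□□□□□□
[25] □□□□□□
□□□□□□
□□■■□□
□■□□■□
■■■□■□
■□>□□□
□□□□□□
[26] □□□□□□
□□□□□□
□□■■□□
□■□□■□
■■■□■□
■□■□□□
□□v□□□
[27] □□□□□□
□□□□□□
□□■■□□
□■□□■□
■■■□■□
■□■□□□
□<■□□□
[28] □□□□□□
□□□□□□
□□■■□□
□■□□■□
■■■□■□
■^■□□□
□■■□□□
[29] □□□□□□
□□□□□□
□□■■□□
□■□□■□
■■■□■□
■■>□□□
□■■□□□
[30] □□□□□□
□□□□□□
□□■■□□
□■□□■□
■■^□■□
■■□□□□
□■■□□□
[31] □□□□□□
□□□□□□
□□■■□□
□■□□■□
■<□□■□
■■□□□□
□■■□□□
[32] □□□□□□
□□□□□□
□□■■□□
□■□□■□
■□□□■□
■v□□□□
□■■□□□
[33] □□□□□□
□□□□□□
□□■■□□
□■□□■□
■□□□■□
■□>□□□
□■■□□□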